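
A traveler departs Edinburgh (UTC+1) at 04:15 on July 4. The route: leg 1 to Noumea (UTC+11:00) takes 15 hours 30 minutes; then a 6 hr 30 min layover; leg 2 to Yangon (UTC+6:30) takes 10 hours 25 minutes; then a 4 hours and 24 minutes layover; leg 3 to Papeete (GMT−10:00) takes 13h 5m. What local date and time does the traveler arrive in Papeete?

19:09 on Jul 5

Convert departure to UTC: 04:15 − 1:00 = 03:15 UTC on Jul 4.
Add 15 hours 30 minutes leg 1 → 18:45 UTC.
Add 6 hours and 30 minutes layover in Noumea → 01:15 UTC (Jul 5).
Add 10 hours 25 minutes leg 2 → 11:40 UTC.
Add 4 hours and 24 minutes layover in Yangon → 16:04 UTC.
Add 13 hours and 5 minutes leg 3 → 05:09 UTC (Jul 6).
Papeete is UTC−10:00, so local arrival = 05:09 − 10:00 = 19:09 on Jul 5.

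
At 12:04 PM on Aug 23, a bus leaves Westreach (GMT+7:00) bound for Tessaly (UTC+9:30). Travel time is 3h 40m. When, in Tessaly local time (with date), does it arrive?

Tessaly is 2:30 ahead of Westreach.
After 3 hours 40 minutes it is 3:44 PM in Westreach.
Shift by the zone difference: 3:44 PM + 2:30 = 6:14 PM on Aug 23 in Tessaly.

6:14 PM on Aug 23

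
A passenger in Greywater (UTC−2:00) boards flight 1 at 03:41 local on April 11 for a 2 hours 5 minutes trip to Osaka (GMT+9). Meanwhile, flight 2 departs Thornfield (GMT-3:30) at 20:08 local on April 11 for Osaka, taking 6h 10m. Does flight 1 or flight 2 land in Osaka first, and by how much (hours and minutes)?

the first, by 22 hours 2 minutes

Flight 1 in UTC: 03:41 + 2:00 = 05:41 on Apr 11.
+2 hours 5 minutes → arrive 07:46 UTC on Apr 11.
Flight 2 in UTC: 20:08 + 3:30 = 23:38 on Apr 11.
+6 hours and 10 minutes → arrive 05:48 UTC on Apr 12.
Flight 1 lands earlier by 22 hours 2 minutes.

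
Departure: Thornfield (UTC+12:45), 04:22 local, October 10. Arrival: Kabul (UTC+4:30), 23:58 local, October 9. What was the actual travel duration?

3 hours 51 minutes

Departure in UTC: 04:22 − 12:45 = 15:37 on Oct 9.
Arrival in UTC: 23:58 − 4:30 = 19:28 on Oct 9.
Elapsed = 19:28 − 15:37 = 3 hours 51 minutes.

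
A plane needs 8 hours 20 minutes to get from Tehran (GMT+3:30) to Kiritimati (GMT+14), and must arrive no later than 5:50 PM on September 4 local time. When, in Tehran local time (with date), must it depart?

11:00 PM on September 3

Target arrival in UTC: 5:50 PM − 14:00 = 3:50 AM on Sep 4.
Subtract 8 hours and 20 minutes → departure 7:30 PM UTC on Sep 3.
Tehran is UTC+3:30: 7:30 PM + 3:30 = 11:00 PM on Sep 3.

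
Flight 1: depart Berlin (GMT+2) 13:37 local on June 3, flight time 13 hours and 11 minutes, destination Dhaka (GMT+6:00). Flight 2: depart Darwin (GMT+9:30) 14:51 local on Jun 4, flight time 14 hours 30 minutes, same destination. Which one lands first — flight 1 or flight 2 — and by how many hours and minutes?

the first, by 19 hours 3 minutes

Flight 1 in UTC: 13:37 − 2:00 = 11:37 on Jun 3.
+13 hours 11 minutes → arrive 00:48 UTC on Jun 4.
Flight 2 in UTC: 14:51 − 9:30 = 05:21 on Jun 4.
+14 hours 30 minutes → arrive 19:51 UTC on Jun 4.
Flight 1 lands earlier by 19 hours 3 minutes.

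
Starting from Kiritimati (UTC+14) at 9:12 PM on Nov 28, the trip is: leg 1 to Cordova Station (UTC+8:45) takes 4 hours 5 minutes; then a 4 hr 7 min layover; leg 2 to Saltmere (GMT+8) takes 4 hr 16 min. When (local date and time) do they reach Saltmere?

Convert departure to UTC: 9:12 PM − 14:00 = 7:12 AM UTC on Nov 28.
Add 4 hours 5 minutes leg 1 → 11:17 AM UTC.
Add 4 hours and 7 minutes layover in Cordova Station → 3:24 PM UTC.
Add 4 hours and 16 minutes leg 2 → 7:40 PM UTC.
Saltmere is UTC+8:00, so local arrival = 7:40 PM + 8:00 = 3:40 AM on Nov 29.

3:40 AM on November 29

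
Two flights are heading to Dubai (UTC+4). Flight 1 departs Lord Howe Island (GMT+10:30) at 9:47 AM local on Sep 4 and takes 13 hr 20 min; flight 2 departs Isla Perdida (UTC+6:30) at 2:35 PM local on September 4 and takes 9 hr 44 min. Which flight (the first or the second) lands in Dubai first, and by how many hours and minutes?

the first, by 5 hours 12 minutes

Flight 1 in UTC: 9:47 AM − 10:30 = 11:17 PM on Sep 3.
+13 hours and 20 minutes → arrive 12:37 PM UTC on Sep 4.
Flight 2 in UTC: 2:35 PM − 6:30 = 8:05 AM on Sep 4.
+9 hours 44 minutes → arrive 5:49 PM UTC on Sep 4.
Flight 1 lands earlier by 5 hours 12 minutes.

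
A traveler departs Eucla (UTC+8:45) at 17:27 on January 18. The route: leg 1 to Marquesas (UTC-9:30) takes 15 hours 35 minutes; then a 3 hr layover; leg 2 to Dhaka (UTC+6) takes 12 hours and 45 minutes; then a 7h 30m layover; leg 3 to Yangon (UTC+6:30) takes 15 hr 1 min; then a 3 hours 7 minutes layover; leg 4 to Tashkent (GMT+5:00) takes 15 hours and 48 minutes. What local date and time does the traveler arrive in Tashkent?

14:28 on Jan 21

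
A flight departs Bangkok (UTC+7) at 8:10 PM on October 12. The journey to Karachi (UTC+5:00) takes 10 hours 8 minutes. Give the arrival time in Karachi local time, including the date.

4:18 AM on October 13

Convert departure to UTC: 8:10 PM − 7:00 = 1:10 PM UTC on Oct 12.
Add 10 hours and 8 minutes travel time → 11:18 PM UTC.
Karachi is UTC+5:00, so local arrival = 11:18 PM + 5:00 = 4:18 AM on Oct 13.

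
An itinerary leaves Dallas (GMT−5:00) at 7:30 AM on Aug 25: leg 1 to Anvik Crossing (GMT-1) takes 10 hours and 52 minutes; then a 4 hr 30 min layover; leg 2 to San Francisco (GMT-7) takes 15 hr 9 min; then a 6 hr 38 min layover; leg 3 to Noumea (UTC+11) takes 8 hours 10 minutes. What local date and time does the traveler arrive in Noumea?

Convert departure to UTC: 7:30 AM + 5:00 = 12:30 PM UTC on Aug 25.
Add 10 hours and 52 minutes leg 1 → 11:22 PM UTC.
Add 4 hours 30 minutes layover in Anvik Crossing → 3:52 AM UTC (Aug 26).
Add 15 hours 9 minutes leg 2 → 7:01 PM UTC.
Add 6 hours 38 minutes layover in San Francisco → 1:39 AM UTC (Aug 27).
Add 8 hours 10 minutes leg 3 → 9:49 AM UTC.
Noumea is UTC+11:00, so local arrival = 9:49 AM + 11:00 = 8:49 PM on Aug 27.

8:49 PM on August 27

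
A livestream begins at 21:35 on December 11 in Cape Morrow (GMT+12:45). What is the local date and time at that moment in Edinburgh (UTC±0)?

08:50 on December 11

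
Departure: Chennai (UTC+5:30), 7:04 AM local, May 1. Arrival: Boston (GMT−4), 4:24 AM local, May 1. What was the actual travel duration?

6 hours 50 minutes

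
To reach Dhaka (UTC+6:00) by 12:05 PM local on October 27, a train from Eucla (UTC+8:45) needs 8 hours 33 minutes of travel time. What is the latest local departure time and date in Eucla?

6:17 AM on October 27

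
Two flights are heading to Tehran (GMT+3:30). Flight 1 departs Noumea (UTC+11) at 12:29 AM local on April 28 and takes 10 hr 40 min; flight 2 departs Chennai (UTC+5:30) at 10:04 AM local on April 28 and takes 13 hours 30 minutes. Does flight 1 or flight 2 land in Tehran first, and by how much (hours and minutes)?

Flight 1 in UTC: 12:29 AM − 11:00 = 1:29 PM on Apr 27.
+10 hours and 40 minutes → arrive 12:09 AM UTC on Apr 28.
Flight 2 in UTC: 10:04 AM − 5:30 = 4:34 AM on Apr 28.
+13 hours 30 minutes → arrive 6:04 PM UTC on Apr 28.
Flight 1 lands earlier by 17 hours 55 minutes.

the first, by 17 hours 55 minutes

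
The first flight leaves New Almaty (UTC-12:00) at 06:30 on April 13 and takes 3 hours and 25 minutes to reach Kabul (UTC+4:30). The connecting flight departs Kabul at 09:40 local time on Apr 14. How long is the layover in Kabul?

7 hours 15 minutes

Convert departure to UTC: 06:30 + 12:00 = 18:30 UTC on Apr 13.
Add 3 hours 25 minutes flight time → 21:55 UTC.
Kabul is UTC+4:30, so local arrival = 21:55 + 4:30 = 02:25 on Apr 14.
Layover = 09:40 − 02:25 = 7 hours 15 minutes.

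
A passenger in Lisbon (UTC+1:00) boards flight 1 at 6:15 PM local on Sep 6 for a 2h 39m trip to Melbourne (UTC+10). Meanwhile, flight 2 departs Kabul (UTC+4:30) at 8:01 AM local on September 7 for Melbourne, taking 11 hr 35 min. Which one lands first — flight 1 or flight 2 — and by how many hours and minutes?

the first, by 19 hours 12 minutes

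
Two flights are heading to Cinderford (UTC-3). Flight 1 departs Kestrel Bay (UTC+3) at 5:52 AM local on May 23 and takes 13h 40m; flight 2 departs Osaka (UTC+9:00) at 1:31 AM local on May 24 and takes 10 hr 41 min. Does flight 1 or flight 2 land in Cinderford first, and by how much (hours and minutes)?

Flight 1 in UTC: 5:52 AM − 3:00 = 2:52 AM on May 23.
+13 hours 40 minutes → arrive 4:32 PM UTC on May 23.
Flight 2 in UTC: 1:31 AM − 9:00 = 4:31 PM on May 23.
+10 hours and 41 minutes → arrive 3:12 AM UTC on May 24.
Flight 1 lands earlier by 10 hours 40 minutes.

the first, by 10 hours 40 minutes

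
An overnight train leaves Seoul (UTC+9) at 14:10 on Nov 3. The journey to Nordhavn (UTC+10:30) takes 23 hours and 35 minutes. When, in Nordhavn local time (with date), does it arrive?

Convert departure to UTC: 14:10 − 9:00 = 05:10 UTC on Nov 3.
Add 23 hours and 35 minutes travel time → 04:45 UTC (Nov 4).
Nordhavn is UTC+10:30, so local arrival = 04:45 + 10:30 = 15:15 on Nov 4.

15:15 on Nov 4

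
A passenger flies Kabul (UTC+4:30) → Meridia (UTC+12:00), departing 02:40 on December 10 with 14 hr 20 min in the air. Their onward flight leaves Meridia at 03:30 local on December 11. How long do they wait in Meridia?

3 hours

Convert departure to UTC: 02:40 − 4:30 = 22:10 UTC on Dec 9.
Add 14 hours 20 minutes flight time → 12:30 UTC (Dec 10).
Meridia is UTC+12:00, so local arrival = 12:30 + 12:00 = 00:30 on Dec 11.
Layover = 03:30 − 00:30 = 3 hours.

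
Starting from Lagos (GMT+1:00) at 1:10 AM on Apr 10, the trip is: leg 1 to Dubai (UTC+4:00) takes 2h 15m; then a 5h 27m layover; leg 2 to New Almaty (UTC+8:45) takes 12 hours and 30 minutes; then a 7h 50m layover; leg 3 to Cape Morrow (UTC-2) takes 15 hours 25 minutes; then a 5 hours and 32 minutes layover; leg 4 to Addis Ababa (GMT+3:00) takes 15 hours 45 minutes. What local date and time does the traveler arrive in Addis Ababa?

7:54 PM on April 12

Convert departure to UTC: 1:10 AM − 1:00 = 12:10 AM UTC on Apr 10.
Add 2 hours and 15 minutes leg 1 → 2:25 AM UTC.
Add 5 hours 27 minutes layover in Dubai → 7:52 AM UTC.
Add 12 hours 30 minutes leg 2 → 8:22 PM UTC.
Add 7 hours and 50 minutes layover in New Almaty → 4:12 AM UTC (Apr 11).
Add 15 hours and 25 minutes leg 3 → 7:37 PM UTC.
Add 5 hours and 32 minutes layover in Cape Morrow → 1:09 AM UTC (Apr 12).
Add 15 hours and 45 minutes leg 4 → 4:54 PM UTC.
Addis Ababa is UTC+3:00, so local arrival = 4:54 PM + 3:00 = 7:54 PM on Apr 12.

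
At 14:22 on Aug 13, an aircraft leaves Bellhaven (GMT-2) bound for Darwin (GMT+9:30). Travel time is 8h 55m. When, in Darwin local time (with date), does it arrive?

Darwin is 11:30 ahead of Bellhaven.
After 8 hours 55 minutes it is 23:17 in Bellhaven.
Shift by the zone difference: 23:17 + 11:30 = 10:47 on Aug 14 in Darwin.

10:47 on August 14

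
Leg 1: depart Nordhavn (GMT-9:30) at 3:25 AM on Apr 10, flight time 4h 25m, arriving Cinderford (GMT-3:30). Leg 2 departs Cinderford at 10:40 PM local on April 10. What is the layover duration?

8 hours 50 minutes

Convert departure to UTC: 3:25 AM + 9:30 = 12:55 PM UTC on Apr 10.
Add 4 hours 25 minutes flight time → 5:20 PM UTC.
Cinderford is UTC−3:30, so local arrival = 5:20 PM − 3:30 = 1:50 PM on Apr 10.
Layover = 10:40 PM − 1:50 PM = 8 hours 50 minutes.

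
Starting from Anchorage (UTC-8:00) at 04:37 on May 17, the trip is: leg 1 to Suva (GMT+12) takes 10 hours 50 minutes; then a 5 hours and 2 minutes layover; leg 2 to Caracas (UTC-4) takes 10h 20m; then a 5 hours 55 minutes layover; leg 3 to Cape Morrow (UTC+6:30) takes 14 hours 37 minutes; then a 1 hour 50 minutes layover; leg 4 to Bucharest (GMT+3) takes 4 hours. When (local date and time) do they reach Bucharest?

20:11 on May 19

Convert departure to UTC: 04:37 + 8:00 = 12:37 UTC on May 17.
Add 10 hours and 50 minutes leg 1 → 23:27 UTC.
Add 5 hours and 2 minutes layover in Suva → 04:29 UTC (May 18).
Add 10 hours 20 minutes leg 2 → 14:49 UTC.
Add 5 hours 55 minutes layover in Caracas → 20:44 UTC.
Add 14 hours and 37 minutes leg 3 → 11:21 UTC (May 19).
Add 1 hour 50 minutes layover in Cape Morrow → 13:11 UTC.
Add 4 hours leg 4 → 17:11 UTC.
Bucharest is UTC+3:00, so local arrival = 17:11 + 3:00 = 20:11 on May 19.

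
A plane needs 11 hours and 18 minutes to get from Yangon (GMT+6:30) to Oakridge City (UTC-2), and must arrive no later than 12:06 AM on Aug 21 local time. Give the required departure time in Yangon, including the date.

9:18 PM on Aug 20

Target arrival in UTC: 12:06 AM + 2:00 = 2:06 AM on Aug 21.
Subtract 11 hours and 18 minutes → departure 2:48 PM UTC on Aug 20.
Yangon is UTC+6:30: 2:48 PM + 6:30 = 9:18 PM on Aug 20.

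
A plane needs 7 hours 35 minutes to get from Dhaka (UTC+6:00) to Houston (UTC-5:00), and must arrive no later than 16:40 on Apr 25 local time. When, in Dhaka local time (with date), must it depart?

20:05 on April 25

Target arrival in UTC: 16:40 + 5:00 = 21:40 on Apr 25.
Subtract 7 hours 35 minutes → departure 14:05 UTC on Apr 25.
Dhaka is UTC+6:00: 14:05 + 6:00 = 20:05 on Apr 25.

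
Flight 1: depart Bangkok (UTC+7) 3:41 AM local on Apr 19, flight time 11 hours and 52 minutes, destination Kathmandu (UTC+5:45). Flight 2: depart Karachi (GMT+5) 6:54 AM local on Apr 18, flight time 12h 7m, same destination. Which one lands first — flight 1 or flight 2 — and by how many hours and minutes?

Flight 1 in UTC: 3:41 AM − 7:00 = 8:41 PM on Apr 18.
+11 hours 52 minutes → arrive 8:33 AM UTC on Apr 19.
Flight 2 in UTC: 6:54 AM − 5:00 = 1:54 AM on Apr 18.
+12 hours and 7 minutes → arrive 2:01 PM UTC on Apr 18.
Flight 2 lands earlier by 18 hours 32 minutes.

the second, by 18 hours 32 minutes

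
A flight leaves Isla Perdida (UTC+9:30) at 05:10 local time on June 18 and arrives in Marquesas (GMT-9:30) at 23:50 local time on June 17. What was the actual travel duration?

Departure in UTC: 05:10 − 9:30 = 19:40 on Jun 17.
Arrival in UTC: 23:50 + 9:30 = 09:20 on Jun 18.
Elapsed = 09:20 − 19:40 (+1 day) = 13 hours 40 minutes.

13 hours 40 minutes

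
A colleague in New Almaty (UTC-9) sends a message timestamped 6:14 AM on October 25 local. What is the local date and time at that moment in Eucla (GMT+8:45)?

11:59 PM on October 25

In UTC: 6:14 AM + 9:00 = 3:14 PM on Oct 25.
Eucla is UTC+8:45: 3:14 PM + 8:45 = 11:59 PM on Oct 25.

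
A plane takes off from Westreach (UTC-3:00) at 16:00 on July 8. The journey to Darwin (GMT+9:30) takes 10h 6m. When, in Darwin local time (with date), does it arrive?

Convert departure to UTC: 16:00 + 3:00 = 19:00 UTC on Jul 8.
Add 10 hours and 6 minutes travel time → 05:06 UTC (Jul 9).
Darwin is UTC+9:30, so local arrival = 05:06 + 9:30 = 14:36 on Jul 9.

14:36 on July 9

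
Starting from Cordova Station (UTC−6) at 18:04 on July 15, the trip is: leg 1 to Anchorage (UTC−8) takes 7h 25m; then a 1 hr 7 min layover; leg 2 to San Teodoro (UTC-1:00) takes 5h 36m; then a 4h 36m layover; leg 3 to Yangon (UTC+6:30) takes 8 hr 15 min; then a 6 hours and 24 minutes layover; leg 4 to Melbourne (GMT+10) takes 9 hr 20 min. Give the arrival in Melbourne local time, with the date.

Convert departure to UTC: 18:04 + 6:00 = 00:04 UTC on Jul 16.
Add 7 hours 25 minutes leg 1 → 07:29 UTC.
Add 1 hour 7 minutes layover in Anchorage → 08:36 UTC.
Add 5 hours 36 minutes leg 2 → 14:12 UTC.
Add 4 hours and 36 minutes layover in San Teodoro → 18:48 UTC.
Add 8 hours and 15 minutes leg 3 → 03:03 UTC (Jul 17).
Add 6 hours and 24 minutes layover in Yangon → 09:27 UTC.
Add 9 hours and 20 minutes leg 4 → 18:47 UTC.
Melbourne is UTC+10:00, so local arrival = 18:47 + 10:00 = 04:47 on Jul 18.

04:47 on Jul 18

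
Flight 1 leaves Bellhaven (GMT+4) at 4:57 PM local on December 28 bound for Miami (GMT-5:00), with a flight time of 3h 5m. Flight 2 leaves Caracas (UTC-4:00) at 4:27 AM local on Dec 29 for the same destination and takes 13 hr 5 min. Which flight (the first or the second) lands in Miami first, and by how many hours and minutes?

the first, by 29 hours 30 minutes

Flight 1 in UTC: 4:57 PM − 4:00 = 12:57 PM on Dec 28.
+3 hours and 5 minutes → arrive 4:02 PM UTC on Dec 28.
Flight 2 in UTC: 4:27 AM + 4:00 = 8:27 AM on Dec 29.
+13 hours and 5 minutes → arrive 9:32 PM UTC on Dec 29.
Flight 1 lands earlier by 29 hours 30 minutes.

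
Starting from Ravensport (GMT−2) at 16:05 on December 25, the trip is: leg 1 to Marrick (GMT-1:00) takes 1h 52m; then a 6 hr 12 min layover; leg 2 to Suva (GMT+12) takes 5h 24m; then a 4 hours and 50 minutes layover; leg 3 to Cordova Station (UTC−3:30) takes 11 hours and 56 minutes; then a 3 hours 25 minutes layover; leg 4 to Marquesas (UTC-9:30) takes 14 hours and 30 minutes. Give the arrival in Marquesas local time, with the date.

Convert departure to UTC: 16:05 + 2:00 = 18:05 UTC on Dec 25.
Add 1 hour and 52 minutes leg 1 → 19:57 UTC.
Add 6 hours 12 minutes layover in Marrick → 02:09 UTC (Dec 26).
Add 5 hours 24 minutes leg 2 → 07:33 UTC.
Add 4 hours 50 minutes layover in Suva → 12:23 UTC.
Add 11 hours and 56 minutes leg 3 → 00:19 UTC (Dec 27).
Add 3 hours 25 minutes layover in Cordova Station → 03:44 UTC.
Add 14 hours 30 minutes leg 4 → 18:14 UTC.
Marquesas is UTC−9:30, so local arrival = 18:14 − 9:30 = 08:44 on Dec 27.

08:44 on December 27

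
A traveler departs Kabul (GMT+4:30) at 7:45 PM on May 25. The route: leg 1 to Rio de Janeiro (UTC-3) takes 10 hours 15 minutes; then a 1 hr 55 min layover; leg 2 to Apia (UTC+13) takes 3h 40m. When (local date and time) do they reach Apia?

8:05 PM on May 26

Convert departure to UTC: 7:45 PM − 4:30 = 3:15 PM UTC on May 25.
Add 10 hours and 15 minutes leg 1 → 1:30 AM UTC (May 26).
Add 1 hour 55 minutes layover in Rio de Janeiro → 3:25 AM UTC.
Add 3 hours and 40 minutes leg 2 → 7:05 AM UTC.
Apia is UTC+13:00, so local arrival = 7:05 AM + 13:00 = 8:05 PM on May 26.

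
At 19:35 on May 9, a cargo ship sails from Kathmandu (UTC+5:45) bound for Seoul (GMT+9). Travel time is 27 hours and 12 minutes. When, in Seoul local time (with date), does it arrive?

Convert departure to UTC: 19:35 − 5:45 = 13:50 UTC on May 9.
Add 27 hours 12 minutes travel time → 17:02 UTC (May 10).
Seoul is UTC+9:00, so local arrival = 17:02 + 9:00 = 02:02 on May 11.

02:02 on May 11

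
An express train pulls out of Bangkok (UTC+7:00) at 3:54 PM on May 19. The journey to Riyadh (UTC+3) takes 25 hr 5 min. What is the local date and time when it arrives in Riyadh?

Convert departure to UTC: 3:54 PM − 7:00 = 8:54 AM UTC on May 19.
Add 25 hours and 5 minutes travel time → 9:59 AM UTC (May 20).
Riyadh is UTC+3:00, so local arrival = 9:59 AM + 3:00 = 12:59 PM on May 20.

12:59 PM on May 20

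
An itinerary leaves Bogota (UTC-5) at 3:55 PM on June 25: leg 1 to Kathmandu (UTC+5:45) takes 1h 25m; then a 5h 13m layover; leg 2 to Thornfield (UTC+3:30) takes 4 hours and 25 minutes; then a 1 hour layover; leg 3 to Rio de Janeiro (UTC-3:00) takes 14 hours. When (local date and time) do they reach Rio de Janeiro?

7:58 PM on June 26

Convert departure to UTC: 3:55 PM + 5:00 = 8:55 PM UTC on Jun 25.
Add 1 hour and 25 minutes leg 1 → 10:20 PM UTC.
Add 5 hours 13 minutes layover in Kathmandu → 3:33 AM UTC (Jun 26).
Add 4 hours and 25 minutes leg 2 → 7:58 AM UTC.
Add 1 hour layover in Thornfield → 8:58 AM UTC.
Add 14 hours leg 3 → 10:58 PM UTC.
Rio de Janeiro is UTC−3:00, so local arrival = 10:58 PM − 3:00 = 7:58 PM on Jun 26.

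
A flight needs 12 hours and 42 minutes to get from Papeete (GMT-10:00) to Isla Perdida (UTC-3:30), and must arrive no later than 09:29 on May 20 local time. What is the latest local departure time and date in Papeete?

14:17 on May 19

Target arrival in UTC: 09:29 + 3:30 = 12:59 on May 20.
Subtract 12 hours and 42 minutes → departure 00:17 UTC on May 20.
Papeete is UTC−10:00: 00:17 − 10:00 = 14:17 on May 19.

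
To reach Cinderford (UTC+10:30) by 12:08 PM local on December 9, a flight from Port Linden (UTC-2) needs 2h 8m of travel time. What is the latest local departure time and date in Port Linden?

9:30 PM on December 8

Target arrival in UTC: 12:08 PM − 10:30 = 1:38 AM on Dec 9.
Subtract 2 hours 8 minutes → departure 11:30 PM UTC on Dec 8.
Port Linden is UTC−2:00: 11:30 PM − 2:00 = 9:30 PM on Dec 8.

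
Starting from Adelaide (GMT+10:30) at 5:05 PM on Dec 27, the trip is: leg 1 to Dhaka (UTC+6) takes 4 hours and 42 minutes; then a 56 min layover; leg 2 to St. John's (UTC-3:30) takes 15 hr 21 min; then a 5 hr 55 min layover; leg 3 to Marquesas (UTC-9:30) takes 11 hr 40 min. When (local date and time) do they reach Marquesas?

Convert departure to UTC: 5:05 PM − 10:30 = 6:35 AM UTC on Dec 27.
Add 4 hours 42 minutes leg 1 → 11:17 AM UTC.
Add 56 minutes layover in Dhaka → 12:13 PM UTC.
Add 15 hours and 21 minutes leg 2 → 3:34 AM UTC (Dec 28).
Add 5 hours and 55 minutes layover in St. John's → 9:29 AM UTC.
Add 11 hours 40 minutes leg 3 → 9:09 PM UTC.
Marquesas is UTC−9:30, so local arrival = 9:09 PM − 9:30 = 11:39 AM on Dec 28.

11:39 AM on Dec 28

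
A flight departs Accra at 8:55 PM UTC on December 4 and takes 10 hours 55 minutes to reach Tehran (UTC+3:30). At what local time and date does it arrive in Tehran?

11:20 AM on December 5

Departure is given in UTC: 8:55 PM on Dec 4.
Add 10 hours 55 minutes → 7:50 AM UTC (Dec 5).
Tehran is UTC+3:30: 7:50 AM + 3:30 = 11:20 AM on Dec 5.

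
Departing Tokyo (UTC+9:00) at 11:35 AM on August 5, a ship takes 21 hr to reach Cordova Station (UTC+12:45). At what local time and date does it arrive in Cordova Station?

12:20 PM on Aug 6

Convert departure to UTC: 11:35 AM − 9:00 = 2:35 AM UTC on Aug 5.
Add 21 hours travel time → 11:35 PM UTC.
Cordova Station is UTC+12:45, so local arrival = 11:35 PM + 12:45 = 12:20 PM on Aug 6.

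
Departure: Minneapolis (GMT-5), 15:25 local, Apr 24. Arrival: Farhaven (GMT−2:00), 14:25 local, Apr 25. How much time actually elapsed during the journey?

20 hours

Departure in UTC: 15:25 + 5:00 = 20:25 on Apr 24.
Arrival in UTC: 14:25 + 2:00 = 16:25 on Apr 25.
Elapsed = 16:25 − 20:25 (+1 day) = 20 hours.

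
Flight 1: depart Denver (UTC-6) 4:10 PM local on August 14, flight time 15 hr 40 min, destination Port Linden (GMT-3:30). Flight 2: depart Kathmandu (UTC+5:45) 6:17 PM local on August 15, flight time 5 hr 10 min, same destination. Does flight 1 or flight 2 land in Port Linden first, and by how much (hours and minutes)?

the first, by 3 hours 52 minutes

Flight 1 in UTC: 4:10 PM + 6:00 = 10:10 PM on Aug 14.
+15 hours 40 minutes → arrive 1:50 PM UTC on Aug 15.
Flight 2 in UTC: 6:17 PM − 5:45 = 12:32 PM on Aug 15.
+5 hours and 10 minutes → arrive 5:42 PM UTC on Aug 15.
Flight 1 lands earlier by 3 hours 52 minutes.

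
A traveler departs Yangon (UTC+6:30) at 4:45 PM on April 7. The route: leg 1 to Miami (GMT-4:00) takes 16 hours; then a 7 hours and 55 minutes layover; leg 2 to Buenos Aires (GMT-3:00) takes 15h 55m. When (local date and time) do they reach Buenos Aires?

11:05 PM on April 8

Convert departure to UTC: 4:45 PM − 6:30 = 10:15 AM UTC on Apr 7.
Add 16 hours leg 1 → 2:15 AM UTC (Apr 8).
Add 7 hours and 55 minutes layover in Miami → 10:10 AM UTC.
Add 15 hours and 55 minutes leg 2 → 2:05 AM UTC (Apr 9).
Buenos Aires is UTC−3:00, so local arrival = 2:05 AM − 3:00 = 11:05 PM on Apr 8.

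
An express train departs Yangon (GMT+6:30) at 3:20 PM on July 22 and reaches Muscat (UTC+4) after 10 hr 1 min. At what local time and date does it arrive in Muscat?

Convert departure to UTC: 3:20 PM − 6:30 = 8:50 AM UTC on Jul 22.
Add 10 hours and 1 minute travel time → 6:51 PM UTC.
Muscat is UTC+4:00, so local arrival = 6:51 PM + 4:00 = 10:51 PM on Jul 22.

10:51 PM on July 22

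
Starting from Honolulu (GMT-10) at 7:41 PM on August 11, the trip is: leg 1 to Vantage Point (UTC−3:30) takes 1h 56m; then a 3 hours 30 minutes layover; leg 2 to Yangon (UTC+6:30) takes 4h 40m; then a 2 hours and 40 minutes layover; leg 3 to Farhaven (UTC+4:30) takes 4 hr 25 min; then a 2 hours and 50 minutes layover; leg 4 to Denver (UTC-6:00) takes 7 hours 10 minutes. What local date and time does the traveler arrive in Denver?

Convert departure to UTC: 7:41 PM + 10:00 = 5:41 AM UTC on Aug 12.
Add 1 hour 56 minutes leg 1 → 7:37 AM UTC.
Add 3 hours 30 minutes layover in Vantage Point → 11:07 AM UTC.
Add 4 hours 40 minutes leg 2 → 3:47 PM UTC.
Add 2 hours and 40 minutes layover in Yangon → 6:27 PM UTC.
Add 4 hours 25 minutes leg 3 → 10:52 PM UTC.
Add 2 hours 50 minutes layover in Farhaven → 1:42 AM UTC (Aug 13).
Add 7 hours and 10 minutes leg 4 → 8:52 AM UTC.
Denver is UTC−6:00, so local arrival = 8:52 AM − 6:00 = 2:52 AM on Aug 13.

2:52 AM on August 13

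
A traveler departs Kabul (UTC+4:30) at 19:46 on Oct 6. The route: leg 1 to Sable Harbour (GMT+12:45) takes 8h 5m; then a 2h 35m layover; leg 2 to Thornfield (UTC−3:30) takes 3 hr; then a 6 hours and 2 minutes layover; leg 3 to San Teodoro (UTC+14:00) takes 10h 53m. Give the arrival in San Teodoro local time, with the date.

11:51 on October 8

Convert departure to UTC: 19:46 − 4:30 = 15:16 UTC on Oct 6.
Add 8 hours and 5 minutes leg 1 → 23:21 UTC.
Add 2 hours 35 minutes layover in Sable Harbour → 01:56 UTC (Oct 7).
Add 3 hours leg 2 → 04:56 UTC.
Add 6 hours and 2 minutes layover in Thornfield → 10:58 UTC.
Add 10 hours and 53 minutes leg 3 → 21:51 UTC.
San Teodoro is UTC+14:00, so local arrival = 21:51 + 14:00 = 11:51 on Oct 8.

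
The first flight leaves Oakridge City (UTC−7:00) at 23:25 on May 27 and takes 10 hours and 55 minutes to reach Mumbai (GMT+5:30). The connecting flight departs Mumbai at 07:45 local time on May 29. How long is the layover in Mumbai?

8 hours 55 minutes

Convert departure to UTC: 23:25 + 7:00 = 06:25 UTC on May 28.
Add 10 hours 55 minutes flight time → 17:20 UTC.
Mumbai is UTC+5:30, so local arrival = 17:20 + 5:30 = 22:50 on May 28.
Layover = 07:45 − 22:50 (+1 day) = 8 hours 55 minutes.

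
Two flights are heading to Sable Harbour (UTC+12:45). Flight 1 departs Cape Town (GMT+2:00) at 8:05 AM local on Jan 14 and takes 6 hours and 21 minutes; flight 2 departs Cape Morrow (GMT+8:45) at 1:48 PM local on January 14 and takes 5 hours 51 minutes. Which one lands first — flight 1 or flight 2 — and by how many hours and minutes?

the second, by 1 hour 32 minutes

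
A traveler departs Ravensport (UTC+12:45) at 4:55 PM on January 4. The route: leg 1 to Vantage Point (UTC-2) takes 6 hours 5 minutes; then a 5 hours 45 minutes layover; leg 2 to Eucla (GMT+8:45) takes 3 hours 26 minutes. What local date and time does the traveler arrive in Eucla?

Convert departure to UTC: 4:55 PM − 12:45 = 4:10 AM UTC on Jan 4.
Add 6 hours and 5 minutes leg 1 → 10:15 AM UTC.
Add 5 hours and 45 minutes layover in Vantage Point → 4:00 PM UTC.
Add 3 hours 26 minutes leg 2 → 7:26 PM UTC.
Eucla is UTC+8:45, so local arrival = 7:26 PM + 8:45 = 4:11 AM on Jan 5.

4:11 AM on Jan 5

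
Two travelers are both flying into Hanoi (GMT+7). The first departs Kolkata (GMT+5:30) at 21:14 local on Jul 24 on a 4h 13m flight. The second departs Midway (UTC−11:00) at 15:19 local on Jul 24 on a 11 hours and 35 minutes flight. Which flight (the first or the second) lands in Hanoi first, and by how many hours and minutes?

the first, by 17 hours 57 minutes

Flight 1 in UTC: 21:14 − 5:30 = 15:44 on Jul 24.
+4 hours and 13 minutes → arrive 19:57 UTC on Jul 24.
Flight 2 in UTC: 15:19 + 11:00 = 02:19 on Jul 25.
+11 hours and 35 minutes → arrive 13:54 UTC on Jul 25.
Flight 1 lands earlier by 17 hours 57 minutes.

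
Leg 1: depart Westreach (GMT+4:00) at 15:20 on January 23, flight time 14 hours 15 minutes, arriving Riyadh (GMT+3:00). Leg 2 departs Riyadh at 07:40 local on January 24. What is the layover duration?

3 hours 5 minutes

Convert departure to UTC: 15:20 − 4:00 = 11:20 UTC on Jan 23.
Add 14 hours and 15 minutes flight time → 01:35 UTC (Jan 24).
Riyadh is UTC+3:00, so local arrival = 01:35 + 3:00 = 04:35 on Jan 24.
Layover = 07:40 − 04:35 = 3 hours 5 minutes.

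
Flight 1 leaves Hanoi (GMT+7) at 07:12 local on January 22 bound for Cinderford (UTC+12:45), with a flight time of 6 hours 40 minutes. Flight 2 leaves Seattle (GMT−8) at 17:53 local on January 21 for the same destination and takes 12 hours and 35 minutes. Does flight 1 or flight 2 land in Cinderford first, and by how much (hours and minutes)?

the first, by 7 hours 36 minutes

Flight 1 in UTC: 07:12 − 7:00 = 00:12 on Jan 22.
+6 hours 40 minutes → arrive 06:52 UTC on Jan 22.
Flight 2 in UTC: 17:53 + 8:00 = 01:53 on Jan 22.
+12 hours 35 minutes → arrive 14:28 UTC on Jan 22.
Flight 1 lands earlier by 7 hours 36 minutes.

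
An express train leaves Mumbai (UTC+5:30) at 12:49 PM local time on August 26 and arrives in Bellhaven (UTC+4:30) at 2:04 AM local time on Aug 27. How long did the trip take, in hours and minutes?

Departure in UTC: 12:49 PM − 5:30 = 7:19 AM on Aug 26.
Arrival in UTC: 2:04 AM − 4:30 = 9:34 PM on Aug 26.
Elapsed = 9:34 PM − 7:19 AM = 14 hours 15 minutes.

14 hours 15 minutes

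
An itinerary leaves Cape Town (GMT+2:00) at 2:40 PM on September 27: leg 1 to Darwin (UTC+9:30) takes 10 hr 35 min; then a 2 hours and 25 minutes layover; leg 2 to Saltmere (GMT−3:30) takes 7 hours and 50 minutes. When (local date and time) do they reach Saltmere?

Convert departure to UTC: 2:40 PM − 2:00 = 12:40 PM UTC on Sep 27.
Add 10 hours and 35 minutes leg 1 → 11:15 PM UTC.
Add 2 hours and 25 minutes layover in Darwin → 1:40 AM UTC (Sep 28).
Add 7 hours and 50 minutes leg 2 → 9:30 AM UTC.
Saltmere is UTC−3:30, so local arrival = 9:30 AM − 3:30 = 6:00 AM on Sep 28.

6:00 AM on September 28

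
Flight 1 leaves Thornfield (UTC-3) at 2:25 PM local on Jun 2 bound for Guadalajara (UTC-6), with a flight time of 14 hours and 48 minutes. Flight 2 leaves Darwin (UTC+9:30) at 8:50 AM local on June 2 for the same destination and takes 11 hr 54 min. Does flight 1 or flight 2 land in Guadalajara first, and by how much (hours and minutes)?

Flight 1 in UTC: 2:25 PM + 3:00 = 5:25 PM on Jun 2.
+14 hours and 48 minutes → arrive 8:13 AM UTC on Jun 3.
Flight 2 in UTC: 8:50 AM − 9:30 = 11:20 PM on Jun 1.
+11 hours 54 minutes → arrive 11:14 AM UTC on Jun 2.
Flight 2 lands earlier by 20 hours 59 minutes.

the second, by 20 hours 59 minutes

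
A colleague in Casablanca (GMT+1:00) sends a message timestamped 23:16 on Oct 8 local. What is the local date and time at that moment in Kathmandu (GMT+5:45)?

04:01 on October 9

In UTC: 23:16 − 1:00 = 22:16 on Oct 8.
Kathmandu is UTC+5:45: 22:16 + 5:45 = 04:01 on Oct 9.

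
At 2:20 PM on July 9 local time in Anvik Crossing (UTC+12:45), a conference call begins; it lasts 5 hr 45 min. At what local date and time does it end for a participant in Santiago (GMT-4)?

3:20 AM on Jul 9

Convert start to UTC: 2:20 PM − 12:45 = 1:35 AM UTC on Jul 9.
Add 5 hours and 45 minutes duration → 7:20 AM UTC.
Santiago is UTC−4:00, so local end time = 7:20 AM − 4:00 = 3:20 AM on Jul 9.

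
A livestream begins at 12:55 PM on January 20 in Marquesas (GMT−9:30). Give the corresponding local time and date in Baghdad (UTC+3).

1:25 AM on Jan 21

In UTC: 12:55 PM + 9:30 = 10:25 PM on Jan 20.
Baghdad is UTC+3:00: 10:25 PM + 3:00 = 1:25 AM on Jan 21.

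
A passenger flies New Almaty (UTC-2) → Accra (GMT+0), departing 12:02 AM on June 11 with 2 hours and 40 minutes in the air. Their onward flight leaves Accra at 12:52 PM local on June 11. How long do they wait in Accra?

Convert departure to UTC: 12:02 AM + 2:00 = 2:02 AM UTC on Jun 11.
Add 2 hours and 40 minutes flight time → 4:42 AM UTC.
Accra is UTC+0, so local arrival is the same: 4:42 AM on Jun 11.
Layover = 12:52 PM − 4:42 AM = 8 hours 10 minutes.

8 hours 10 minutes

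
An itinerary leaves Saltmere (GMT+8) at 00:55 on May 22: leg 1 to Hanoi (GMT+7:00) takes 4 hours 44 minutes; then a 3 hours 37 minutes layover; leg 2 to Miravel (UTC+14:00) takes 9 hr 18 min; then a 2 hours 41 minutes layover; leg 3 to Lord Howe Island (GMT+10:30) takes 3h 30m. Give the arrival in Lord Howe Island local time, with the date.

03:15 on May 23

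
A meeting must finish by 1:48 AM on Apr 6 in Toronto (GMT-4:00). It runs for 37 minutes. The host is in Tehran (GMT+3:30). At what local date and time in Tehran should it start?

Target end time in UTC: 1:48 AM + 4:00 = 5:48 AM on Apr 6.
Subtract 37 minutes → start 5:11 AM UTC on Apr 6.
Tehran is UTC+3:30: 5:11 AM + 3:30 = 8:41 AM on Apr 6.

8:41 AM on April 6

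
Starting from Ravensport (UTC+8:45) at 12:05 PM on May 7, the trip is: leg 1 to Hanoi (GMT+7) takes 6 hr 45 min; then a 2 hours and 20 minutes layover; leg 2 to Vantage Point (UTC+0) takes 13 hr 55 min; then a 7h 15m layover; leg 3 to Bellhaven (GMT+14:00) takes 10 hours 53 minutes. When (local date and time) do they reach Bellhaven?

10:28 AM on May 9

Convert departure to UTC: 12:05 PM − 8:45 = 3:20 AM UTC on May 7.
Add 6 hours 45 minutes leg 1 → 10:05 AM UTC.
Add 2 hours 20 minutes layover in Hanoi → 12:25 PM UTC.
Add 13 hours 55 minutes leg 2 → 2:20 AM UTC (May 8).
Add 7 hours and 15 minutes layover in Vantage Point → 9:35 AM UTC.
Add 10 hours and 53 minutes leg 3 → 8:28 PM UTC.
Bellhaven is UTC+14:00, so local arrival = 8:28 PM + 14:00 = 10:28 AM on May 9.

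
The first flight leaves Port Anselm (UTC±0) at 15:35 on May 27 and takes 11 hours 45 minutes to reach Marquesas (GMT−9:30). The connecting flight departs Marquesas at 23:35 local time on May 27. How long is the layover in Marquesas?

5 hours 45 minutes

Port Anselm is at UTC+0, so departure is already 15:35 UTC on May 27.
Add 11 hours 45 minutes flight time → 03:20 UTC (May 28).
Marquesas is UTC−9:30, so local arrival = 03:20 − 9:30 = 17:50 on May 27.
Layover = 23:35 − 17:50 = 5 hours 45 minutes.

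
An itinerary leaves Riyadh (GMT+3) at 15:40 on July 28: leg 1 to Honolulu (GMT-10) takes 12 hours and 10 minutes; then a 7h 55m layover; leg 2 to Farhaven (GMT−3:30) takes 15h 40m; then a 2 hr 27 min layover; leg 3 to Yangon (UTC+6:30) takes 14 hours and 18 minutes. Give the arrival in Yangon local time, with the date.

Convert departure to UTC: 15:40 − 3:00 = 12:40 UTC on Jul 28.
Add 12 hours 10 minutes leg 1 → 00:50 UTC (Jul 29).
Add 7 hours 55 minutes layover in Honolulu → 08:45 UTC.
Add 15 hours 40 minutes leg 2 → 00:25 UTC (Jul 30).
Add 2 hours 27 minutes layover in Farhaven → 02:52 UTC.
Add 14 hours 18 minutes leg 3 → 17:10 UTC.
Yangon is UTC+6:30, so local arrival = 17:10 + 6:30 = 23:40 on Jul 30.

23:40 on Jul 30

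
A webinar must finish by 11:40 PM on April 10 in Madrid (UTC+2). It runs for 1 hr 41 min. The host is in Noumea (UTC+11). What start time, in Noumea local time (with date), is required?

6:59 AM on April 11

Target end time in UTC: 11:40 PM − 2:00 = 9:40 PM on Apr 10.
Subtract 1 hour and 41 minutes → start 7:59 PM UTC on Apr 10.
Noumea is UTC+11:00: 7:59 PM + 11:00 = 6:59 AM on Apr 11.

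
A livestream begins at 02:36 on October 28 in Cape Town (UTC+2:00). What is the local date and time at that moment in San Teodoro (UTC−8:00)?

In UTC: 02:36 − 2:00 = 00:36 on Oct 28.
San Teodoro is UTC−8:00: 00:36 − 8:00 = 16:36 on Oct 27.

16:36 on October 27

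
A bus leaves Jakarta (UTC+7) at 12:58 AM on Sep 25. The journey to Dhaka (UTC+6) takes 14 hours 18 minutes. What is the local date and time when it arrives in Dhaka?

2:16 PM on September 25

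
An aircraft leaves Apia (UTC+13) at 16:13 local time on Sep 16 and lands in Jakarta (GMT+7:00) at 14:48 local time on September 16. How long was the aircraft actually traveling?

Departure in UTC: 16:13 − 13:00 = 03:13 on Sep 16.
Arrival in UTC: 14:48 − 7:00 = 07:48 on Sep 16.
Elapsed = 07:48 − 03:13 = 4 hours 35 minutes.

4 hours 35 minutes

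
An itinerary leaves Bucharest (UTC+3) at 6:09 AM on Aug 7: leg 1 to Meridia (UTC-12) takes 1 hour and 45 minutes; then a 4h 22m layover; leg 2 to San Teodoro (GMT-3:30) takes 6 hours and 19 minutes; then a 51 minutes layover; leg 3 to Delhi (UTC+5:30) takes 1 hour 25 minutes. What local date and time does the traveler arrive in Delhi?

Convert departure to UTC: 6:09 AM − 3:00 = 3:09 AM UTC on Aug 7.
Add 1 hour and 45 minutes leg 1 → 4:54 AM UTC.
Add 4 hours 22 minutes layover in Meridia → 9:16 AM UTC.
Add 6 hours 19 minutes leg 2 → 3:35 PM UTC.
Add 51 minutes layover in San Teodoro → 4:26 PM UTC.
Add 1 hour 25 minutes leg 3 → 5:51 PM UTC.
Delhi is UTC+5:30, so local arrival = 5:51 PM + 5:30 = 11:21 PM on Aug 7.

11:21 PM on August 7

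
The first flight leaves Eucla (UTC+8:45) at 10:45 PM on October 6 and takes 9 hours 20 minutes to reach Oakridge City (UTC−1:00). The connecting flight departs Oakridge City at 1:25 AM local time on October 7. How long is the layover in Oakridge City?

3 hours 5 minutes

Convert departure to UTC: 10:45 PM − 8:45 = 2:00 PM UTC on Oct 6.
Add 9 hours 20 minutes flight time → 11:20 PM UTC.
Oakridge City is UTC−1:00, so local arrival = 11:20 PM − 1:00 = 10:20 PM on Oct 6.
Layover = 1:25 AM − 10:20 PM (+1 day) = 3 hours 5 minutes.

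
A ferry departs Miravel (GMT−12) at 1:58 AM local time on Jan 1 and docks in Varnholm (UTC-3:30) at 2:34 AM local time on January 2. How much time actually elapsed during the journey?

Departure in UTC: 1:58 AM + 12:00 = 1:58 PM on Jan 1.
Arrival in UTC: 2:34 AM + 3:30 = 6:04 AM on Jan 2.
Elapsed = 6:04 AM − 1:58 PM (+1 day) = 16 hours 6 minutes.

16 hours 6 minutes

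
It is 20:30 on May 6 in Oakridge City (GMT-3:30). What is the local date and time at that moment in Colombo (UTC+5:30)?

05:30 on May 7

In UTC: 20:30 + 3:30 = 00:00 on May 7.
Colombo is UTC+5:30: 00:00 + 5:30 = 05:30 on May 7.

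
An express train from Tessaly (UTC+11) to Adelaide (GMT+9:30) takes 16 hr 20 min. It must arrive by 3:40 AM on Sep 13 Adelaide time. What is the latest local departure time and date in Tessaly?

12:50 PM on September 12

Target arrival in UTC: 3:40 AM − 9:30 = 6:10 PM on Sep 12.
Subtract 16 hours and 20 minutes → departure 1:50 AM UTC on Sep 12.
Tessaly is UTC+11:00: 1:50 AM + 11:00 = 12:50 PM on Sep 12.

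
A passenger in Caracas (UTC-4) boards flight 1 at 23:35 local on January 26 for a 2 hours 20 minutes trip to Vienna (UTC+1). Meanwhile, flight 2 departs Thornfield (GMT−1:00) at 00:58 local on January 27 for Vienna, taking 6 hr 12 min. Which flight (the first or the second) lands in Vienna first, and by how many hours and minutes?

Flight 1 in UTC: 23:35 + 4:00 = 03:35 on Jan 27.
+2 hours 20 minutes → arrive 05:55 UTC on Jan 27.
Flight 2 in UTC: 00:58 + 1:00 = 01:58 on Jan 27.
+6 hours 12 minutes → arrive 08:10 UTC on Jan 27.
Flight 1 lands earlier by 2 hours 15 minutes.

the first, by 2 hours 15 minutes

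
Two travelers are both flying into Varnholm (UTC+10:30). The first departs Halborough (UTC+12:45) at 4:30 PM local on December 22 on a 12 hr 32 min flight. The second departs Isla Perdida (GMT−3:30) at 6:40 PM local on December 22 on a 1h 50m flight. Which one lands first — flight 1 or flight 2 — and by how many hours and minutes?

the first, by 7 hours 43 minutes

Flight 1 in UTC: 4:30 PM − 12:45 = 3:45 AM on Dec 22.
+12 hours and 32 minutes → arrive 4:17 PM UTC on Dec 22.
Flight 2 in UTC: 6:40 PM + 3:30 = 10:10 PM on Dec 22.
+1 hour 50 minutes → arrive 12:00 AM UTC on Dec 23.
Flight 1 lands earlier by 7 hours 43 minutes.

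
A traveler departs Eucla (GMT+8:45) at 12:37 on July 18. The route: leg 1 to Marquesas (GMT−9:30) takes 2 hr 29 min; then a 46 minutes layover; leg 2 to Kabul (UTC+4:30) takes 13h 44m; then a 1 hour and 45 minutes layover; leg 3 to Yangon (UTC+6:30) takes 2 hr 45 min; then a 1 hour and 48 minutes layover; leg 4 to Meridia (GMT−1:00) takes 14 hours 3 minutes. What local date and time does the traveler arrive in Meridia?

16:12 on Jul 19

Convert departure to UTC: 12:37 − 8:45 = 03:52 UTC on Jul 18.
Add 2 hours and 29 minutes leg 1 → 06:21 UTC.
Add 46 minutes layover in Marquesas → 07:07 UTC.
Add 13 hours 44 minutes leg 2 → 20:51 UTC.
Add 1 hour 45 minutes layover in Kabul → 22:36 UTC.
Add 2 hours and 45 minutes leg 3 → 01:21 UTC (Jul 19).
Add 1 hour and 48 minutes layover in Yangon → 03:09 UTC.
Add 14 hours 3 minutes leg 4 → 17:12 UTC.
Meridia is UTC−1:00, so local arrival = 17:12 − 1:00 = 16:12 on Jul 19.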